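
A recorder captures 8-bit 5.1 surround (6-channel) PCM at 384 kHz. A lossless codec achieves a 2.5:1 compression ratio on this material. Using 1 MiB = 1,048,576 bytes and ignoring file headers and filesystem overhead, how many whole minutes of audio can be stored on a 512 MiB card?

Uncompressed byte rate = 384,000 × 1 × 6 = 2,304,000 bytes/s.
After 2.5:1 compression, effective rate ≈ 921600 bytes/s.
Capacity = 512 × 1,048,576 = 536,870,912 bytes.
536,870,912 / effective rate ≈ 582.54 s → 9 minutes.

9 minutes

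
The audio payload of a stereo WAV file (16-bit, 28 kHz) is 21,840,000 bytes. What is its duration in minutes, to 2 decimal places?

Byte rate = 28,000 × 2 × 2 = 112,000 bytes/s.
Duration = 21,840,000 / 112,000 = 195 s.
195 s / 60 = 3.25 minutes.

3.25 minutes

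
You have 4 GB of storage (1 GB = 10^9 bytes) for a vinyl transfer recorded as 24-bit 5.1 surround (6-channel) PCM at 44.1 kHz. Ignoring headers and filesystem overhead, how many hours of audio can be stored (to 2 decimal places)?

Uncompressed byte rate = 44,100 × 3 × 6 = 793,800 bytes/s.
Capacity = 4 × 1,000,000,000 = 4,000,000,000 bytes.
4,000,000,000 / 793,800 ≈ 5039.05 s → 1.40 hours.

1.40 hours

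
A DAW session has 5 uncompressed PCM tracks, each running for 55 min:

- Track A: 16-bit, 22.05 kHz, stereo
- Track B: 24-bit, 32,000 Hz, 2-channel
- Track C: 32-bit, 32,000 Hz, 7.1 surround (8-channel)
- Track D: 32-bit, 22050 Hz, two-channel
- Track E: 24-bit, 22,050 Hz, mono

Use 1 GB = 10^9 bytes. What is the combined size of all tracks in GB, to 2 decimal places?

5.10 GB

55 min = 3,300 s.
Track A: 22,050 × 3,300 × 2 × 2 = 291,060,000 bytes.
Track B: 32,000 × 3,300 × 3 × 2 = 633,600,000 bytes.
Track C: 32,000 × 3,300 × 4 × 8 = 3,379,200,000 bytes.
Track D: 22,050 × 3,300 × 4 × 2 = 582,120,000 bytes.
Track E: 22,050 × 3,300 × 3 × 1 = 218,295,000 bytes.
Total = 5,104,275,000 bytes = 5.10 GB.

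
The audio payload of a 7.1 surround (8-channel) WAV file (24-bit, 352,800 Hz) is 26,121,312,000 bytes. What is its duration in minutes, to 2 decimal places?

Byte rate = 352,800 × 3 × 8 = 8,467,200 bytes/s.
Duration = 26,121,312,000 / 8,467,200 = 3,085 s.
3,085 s / 60 = 51.42 minutes.

51.42 minutes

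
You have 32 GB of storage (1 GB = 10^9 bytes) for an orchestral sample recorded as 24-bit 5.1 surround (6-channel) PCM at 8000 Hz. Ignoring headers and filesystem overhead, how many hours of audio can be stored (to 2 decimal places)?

61.73 hours

Uncompressed byte rate = 8,000 × 3 × 6 = 144,000 bytes/s.
Capacity = 32 × 1,000,000,000 = 32,000,000,000 bytes.
32,000,000,000 / 144,000 ≈ 222222.22 s → 61.73 hours.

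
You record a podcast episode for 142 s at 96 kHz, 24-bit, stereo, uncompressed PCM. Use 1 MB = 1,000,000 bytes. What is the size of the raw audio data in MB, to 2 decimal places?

81.79 MB

Bytes = 96,000 samples/s × 142 s × 3 bytes/sample × 2 ch = 81,792,000 bytes.
81,792,000 / 1,000,000 = 81.79 MB.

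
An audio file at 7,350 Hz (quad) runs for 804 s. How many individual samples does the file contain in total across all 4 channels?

7,350 × 804 s × 4 ch = 23,637,600 samples.

23,637,600 samples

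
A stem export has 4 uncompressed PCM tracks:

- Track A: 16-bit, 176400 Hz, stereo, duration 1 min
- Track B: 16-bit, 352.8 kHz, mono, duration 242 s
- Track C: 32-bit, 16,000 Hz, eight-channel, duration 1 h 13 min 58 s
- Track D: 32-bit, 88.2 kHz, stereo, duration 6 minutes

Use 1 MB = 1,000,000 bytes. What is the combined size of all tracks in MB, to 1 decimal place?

2739.4 MB

Track A: 1 min = 60 s; 176,400 × 60 × 2 × 2 = 42,336,000 bytes.
Track B: 352,800 × 242 × 2 × 1 = 170,755,200 bytes.
Track C: 1 h 13 min 58 s = 4,438 s; 16,000 × 4,438 × 4 × 8 = 2,272,256,000 bytes.
Track D: 6 minutes = 360 s; 88,200 × 360 × 4 × 2 = 254,016,000 bytes.
Total = 2,739,363,200 bytes = 2739.4 MB.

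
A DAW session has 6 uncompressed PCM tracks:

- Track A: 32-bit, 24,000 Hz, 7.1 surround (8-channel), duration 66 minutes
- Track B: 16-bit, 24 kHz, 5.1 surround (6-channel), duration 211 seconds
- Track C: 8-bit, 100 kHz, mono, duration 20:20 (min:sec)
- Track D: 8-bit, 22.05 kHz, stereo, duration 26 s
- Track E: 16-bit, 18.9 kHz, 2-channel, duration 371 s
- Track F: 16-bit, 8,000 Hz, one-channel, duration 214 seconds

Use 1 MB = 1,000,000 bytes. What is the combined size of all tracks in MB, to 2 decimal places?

3256.67 MB

Track A: 66 minutes = 3,960 s; 24,000 × 3,960 × 4 × 8 = 3,041,280,000 bytes.
Track B: 24,000 × 211 × 2 × 6 = 60,768,000 bytes.
Track C: 20:20 (min:sec) = 1,220 s; 100,000 × 1,220 × 1 × 1 = 122,000,000 bytes.
Track D: 22,050 × 26 × 1 × 2 = 1,146,600 bytes.
Track E: 18,900 × 371 × 2 × 2 = 28,047,600 bytes.
Track F: 8,000 × 214 × 2 × 1 = 3,424,000 bytes.
Total = 3,256,666,200 bytes = 3256.67 MB.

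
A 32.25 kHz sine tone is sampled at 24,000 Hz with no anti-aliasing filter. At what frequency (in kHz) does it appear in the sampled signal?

Nyquist = 24,000/2 = 12,000 Hz; 32,250 Hz exceeds it.
Alias = |32,250 − 1×24,000| = |32,250 − 24,000| = 8,250 Hz = 8.25 kHz.

8.25 kHz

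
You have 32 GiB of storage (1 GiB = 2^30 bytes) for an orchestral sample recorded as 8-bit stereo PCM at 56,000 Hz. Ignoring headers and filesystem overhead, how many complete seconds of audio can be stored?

Uncompressed byte rate = 56,000 × 1 × 2 = 112,000 bytes/s.
Capacity = 32 × 1,073,741,824 = 34,359,738,368 bytes.
34,359,738,368 / 112,000 ≈ 306783.38 s → 306,783 seconds.

306,783 seconds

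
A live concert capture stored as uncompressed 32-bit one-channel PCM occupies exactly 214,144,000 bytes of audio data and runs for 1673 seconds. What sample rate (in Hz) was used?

Bytes = sample_rate × seconds × bytes_per_sample × channels.
sample_rate = 214,144,000 / (1,673 × 4 × 1) = 214,144,000 / 6,692 = 32,000 Hz.

32,000 Hz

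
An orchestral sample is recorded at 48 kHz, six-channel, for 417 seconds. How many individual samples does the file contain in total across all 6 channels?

48,000 × 417 s × 6 ch = 120,096,000 samples.

120,096,000 samples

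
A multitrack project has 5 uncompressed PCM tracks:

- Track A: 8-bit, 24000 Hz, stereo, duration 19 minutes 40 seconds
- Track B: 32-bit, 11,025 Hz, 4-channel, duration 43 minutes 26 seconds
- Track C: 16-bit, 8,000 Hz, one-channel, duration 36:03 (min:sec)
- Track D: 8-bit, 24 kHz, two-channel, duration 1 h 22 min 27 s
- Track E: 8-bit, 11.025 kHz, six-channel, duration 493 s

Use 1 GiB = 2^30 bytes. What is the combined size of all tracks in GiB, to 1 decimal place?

Track A: 19 minutes 40 seconds = 1,180 s; 24,000 × 1,180 × 1 × 2 = 56,640,000 bytes.
Track B: 43 minutes 26 seconds = 2,606 s; 11,025 × 2,606 × 4 × 4 = 459,698,400 bytes.
Track C: 36:03 (min:sec) = 2,163 s; 8,000 × 2,163 × 2 × 1 = 34,608,000 bytes.
Track D: 1 h 22 min 27 s = 4,947 s; 24,000 × 4,947 × 1 × 2 = 237,456,000 bytes.
Track E: 11,025 × 493 × 1 × 6 = 32,611,950 bytes.
Total = 821,014,350 bytes = 0.8 GiB.

0.8 GiB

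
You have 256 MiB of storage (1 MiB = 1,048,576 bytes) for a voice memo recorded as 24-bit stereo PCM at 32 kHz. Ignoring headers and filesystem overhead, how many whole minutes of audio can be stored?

23 minutes

Uncompressed byte rate = 32,000 × 3 × 2 = 192,000 bytes/s.
Capacity = 256 × 1,048,576 = 268,435,456 bytes.
268,435,456 / 192,000 ≈ 1398.1 s → 23 minutes.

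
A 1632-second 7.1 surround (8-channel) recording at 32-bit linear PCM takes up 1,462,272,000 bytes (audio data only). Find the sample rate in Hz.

28,000 Hz

Bytes = sample_rate × seconds × bytes_per_sample × channels.
sample_rate = 1,462,272,000 / (1,632 × 4 × 8) = 1,462,272,000 / 52,224 = 28,000 Hz.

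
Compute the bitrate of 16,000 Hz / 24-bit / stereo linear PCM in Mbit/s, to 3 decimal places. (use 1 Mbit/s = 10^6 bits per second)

0.768 Mbit/s

Bit rate = 16,000 × 24 × 2 = 768,000 bits/s.
= 0.768 Mbit/s.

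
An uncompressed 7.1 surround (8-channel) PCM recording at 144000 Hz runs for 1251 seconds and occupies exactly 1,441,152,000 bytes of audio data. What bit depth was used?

8 bits

Bytes per sample = 1,441,152,000 / (144,000 × 1,251 × 8) = 1,441,152,000 / 1,441,152,000 = 1.
Bit depth = 1 × 8 = 8 bits.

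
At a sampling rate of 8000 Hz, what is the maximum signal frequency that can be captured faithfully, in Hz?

4,000 Hz

Nyquist frequency = sample rate / 2 = 8,000 / 2 = 4,000 Hz.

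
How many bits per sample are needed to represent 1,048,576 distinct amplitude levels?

log2(1,048,576) = 20.

20 bits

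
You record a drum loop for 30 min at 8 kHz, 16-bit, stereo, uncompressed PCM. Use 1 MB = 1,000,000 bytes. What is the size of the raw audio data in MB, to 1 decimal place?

57.6 MB

Duration = 30 min = 1,800 s.
Bytes = 8,000 samples/s × 1,800 s × 2 bytes/sample × 2 ch = 57,600,000 bytes.
57,600,000 / 1,000,000 = 57.6 MB.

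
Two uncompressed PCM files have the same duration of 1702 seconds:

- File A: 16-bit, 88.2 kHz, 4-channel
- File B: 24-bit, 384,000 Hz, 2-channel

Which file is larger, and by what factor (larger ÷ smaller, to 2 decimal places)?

File B, by a factor of 3.27

File A: 88,200 × 2 × 4 = 705,600 bytes/s.
File B: 384,000 × 3 × 2 = 2,304,000 bytes/s.
File B is larger; ratio = 3,921,408,000 / 1,200,931,200 = 3.27.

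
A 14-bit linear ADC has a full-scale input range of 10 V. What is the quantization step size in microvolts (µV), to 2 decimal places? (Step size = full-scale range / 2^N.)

610.35 µV

10 V / 2^14 = 10 / 16,384 V = 610.35 µV.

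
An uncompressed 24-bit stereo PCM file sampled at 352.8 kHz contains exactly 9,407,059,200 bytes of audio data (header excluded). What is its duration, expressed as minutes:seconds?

74:04

Byte rate = 352,800 × 3 × 2 = 2,116,800 bytes/s.
Duration = 9,407,059,200 / 2,116,800 = 4,444 s.
4,444 s = 74:04.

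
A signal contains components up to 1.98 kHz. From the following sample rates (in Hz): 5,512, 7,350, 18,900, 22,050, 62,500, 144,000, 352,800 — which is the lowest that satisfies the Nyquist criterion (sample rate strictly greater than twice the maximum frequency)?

5,512 Hz

Need sample rate > 2 × 1,980 = 3,960 Hz.
Lowest listed rate above 3,960 Hz is 5,512 Hz.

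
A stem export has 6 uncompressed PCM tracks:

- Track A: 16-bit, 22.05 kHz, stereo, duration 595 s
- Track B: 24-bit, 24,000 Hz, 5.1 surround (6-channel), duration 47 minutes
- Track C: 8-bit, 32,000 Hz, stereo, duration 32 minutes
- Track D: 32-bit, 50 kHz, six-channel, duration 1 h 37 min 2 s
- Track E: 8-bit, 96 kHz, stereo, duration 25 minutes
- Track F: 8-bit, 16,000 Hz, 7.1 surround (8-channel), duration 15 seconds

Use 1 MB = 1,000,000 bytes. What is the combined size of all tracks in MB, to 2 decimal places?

Track A: 22,050 × 595 × 2 × 2 = 52,479,000 bytes.
Track B: 47 minutes = 2,820 s; 24,000 × 2,820 × 3 × 6 = 1,218,240,000 bytes.
Track C: 32 minutes = 1,920 s; 32,000 × 1,920 × 1 × 2 = 122,880,000 bytes.
Track D: 1 h 37 min 2 s = 5,822 s; 50,000 × 5,822 × 4 × 6 = 6,986,400,000 bytes.
Track E: 25 minutes = 1,500 s; 96,000 × 1,500 × 1 × 2 = 288,000,000 bytes.
Track F: 16,000 × 15 × 1 × 8 = 1,920,000 bytes.
Total = 8,669,919,000 bytes = 8669.92 MB.

8669.92 MB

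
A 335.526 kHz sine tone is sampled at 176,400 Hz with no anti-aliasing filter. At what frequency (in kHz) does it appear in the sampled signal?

17.274 kHz

Nyquist = 176,400/2 = 88,200 Hz; 335,526 Hz exceeds it.
Alias = |335,526 − 2×176,400| = |335,526 − 352,800| = 17,274 Hz = 17.274 kHz.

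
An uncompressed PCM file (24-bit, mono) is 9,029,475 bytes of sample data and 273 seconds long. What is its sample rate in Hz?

Bytes = sample_rate × seconds × bytes_per_sample × channels.
sample_rate = 9,029,475 / (273 × 3 × 1) = 9,029,475 / 819 = 11,025 Hz.

11,025 Hz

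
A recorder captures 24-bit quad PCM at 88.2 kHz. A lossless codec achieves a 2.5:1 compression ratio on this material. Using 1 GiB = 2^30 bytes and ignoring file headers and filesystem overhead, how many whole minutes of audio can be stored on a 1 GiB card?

42 minutes

Uncompressed byte rate = 88,200 × 3 × 4 = 1,058,400 bytes/s.
After 2.5:1 compression, effective rate ≈ 423360 bytes/s.
Capacity = 1 × 1,073,741,824 = 1,073,741,824 bytes.
1,073,741,824 / effective rate ≈ 2536.24 s → 42 minutes.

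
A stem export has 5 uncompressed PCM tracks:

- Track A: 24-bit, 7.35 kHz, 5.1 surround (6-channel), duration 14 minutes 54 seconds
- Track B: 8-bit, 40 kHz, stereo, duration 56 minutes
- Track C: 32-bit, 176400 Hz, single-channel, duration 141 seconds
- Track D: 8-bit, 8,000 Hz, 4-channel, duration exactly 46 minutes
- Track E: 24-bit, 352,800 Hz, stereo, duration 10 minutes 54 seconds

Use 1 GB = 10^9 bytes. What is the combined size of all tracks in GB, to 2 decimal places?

Track A: 14 minutes 54 seconds = 894 s; 7,350 × 894 × 3 × 6 = 118,276,200 bytes.
Track B: 56 minutes = 3,360 s; 40,000 × 3,360 × 1 × 2 = 268,800,000 bytes.
Track C: 176,400 × 141 × 4 × 1 = 99,489,600 bytes.
Track D: exactly 46 minutes = 2,760 s; 8,000 × 2,760 × 1 × 4 = 88,320,000 bytes.
Track E: 10 minutes 54 seconds = 654 s; 352,800 × 654 × 3 × 2 = 1,384,387,200 bytes.
Total = 1,959,273,000 bytes = 1.96 GB.

1.96 GB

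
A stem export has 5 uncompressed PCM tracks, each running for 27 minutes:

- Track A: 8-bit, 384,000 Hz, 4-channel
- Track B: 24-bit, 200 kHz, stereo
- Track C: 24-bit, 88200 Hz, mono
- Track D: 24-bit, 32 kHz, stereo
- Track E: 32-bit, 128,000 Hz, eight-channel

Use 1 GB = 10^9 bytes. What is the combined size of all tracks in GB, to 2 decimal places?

27 minutes = 1,620 s.
Track A: 384,000 × 1,620 × 1 × 4 = 2,488,320,000 bytes.
Track B: 200,000 × 1,620 × 3 × 2 = 1,944,000,000 bytes.
Track C: 88,200 × 1,620 × 3 × 1 = 428,652,000 bytes.
Track D: 32,000 × 1,620 × 3 × 2 = 311,040,000 bytes.
Track E: 128,000 × 1,620 × 4 × 8 = 6,635,520,000 bytes.
Total = 11,807,532,000 bytes = 11.81 GB.

11.81 GB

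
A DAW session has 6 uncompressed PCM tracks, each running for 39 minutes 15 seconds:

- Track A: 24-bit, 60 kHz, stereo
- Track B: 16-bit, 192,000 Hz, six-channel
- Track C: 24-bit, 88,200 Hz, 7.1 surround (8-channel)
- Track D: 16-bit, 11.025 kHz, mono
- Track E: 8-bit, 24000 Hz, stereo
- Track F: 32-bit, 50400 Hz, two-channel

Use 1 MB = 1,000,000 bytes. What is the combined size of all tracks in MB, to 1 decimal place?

39 minutes 15 seconds = 2,355 s.
Track A: 60,000 × 2,355 × 3 × 2 = 847,800,000 bytes.
Track B: 192,000 × 2,355 × 2 × 6 = 5,425,920,000 bytes.
Track C: 88,200 × 2,355 × 3 × 8 = 4,985,064,000 bytes.
Track D: 11,025 × 2,355 × 2 × 1 = 51,927,750 bytes.
Track E: 24,000 × 2,355 × 1 × 2 = 113,040,000 bytes.
Track F: 50,400 × 2,355 × 4 × 2 = 949,536,000 bytes.
Total = 12,373,287,750 bytes = 12373.3 MB.

12373.3 MB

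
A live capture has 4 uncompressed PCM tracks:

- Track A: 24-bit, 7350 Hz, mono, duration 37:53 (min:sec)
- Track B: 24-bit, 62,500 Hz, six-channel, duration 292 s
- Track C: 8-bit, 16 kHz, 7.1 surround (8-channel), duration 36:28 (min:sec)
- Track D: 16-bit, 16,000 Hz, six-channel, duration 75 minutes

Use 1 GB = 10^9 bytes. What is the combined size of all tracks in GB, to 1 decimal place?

1.5 GB

Track A: 37:53 (min:sec) = 2,273 s; 7,350 × 2,273 × 3 × 1 = 50,119,650 bytes.
Track B: 62,500 × 292 × 3 × 6 = 328,500,000 bytes.
Track C: 36:28 (min:sec) = 2,188 s; 16,000 × 2,188 × 1 × 8 = 280,064,000 bytes.
Track D: 75 minutes = 4,500 s; 16,000 × 4,500 × 2 × 6 = 864,000,000 bytes.
Total = 1,522,683,650 bytes = 1.5 GB.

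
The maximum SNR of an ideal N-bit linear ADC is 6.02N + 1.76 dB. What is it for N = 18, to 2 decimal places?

110.12 dB

6.02 × 18 + 1.76 = 110.12 dB.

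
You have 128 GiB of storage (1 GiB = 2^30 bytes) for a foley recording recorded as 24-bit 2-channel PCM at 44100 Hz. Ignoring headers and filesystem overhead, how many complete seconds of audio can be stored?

519,421 seconds

Uncompressed byte rate = 44,100 × 3 × 2 = 264,600 bytes/s.
Capacity = 128 × 1,073,741,824 = 137,438,953,472 bytes.
137,438,953,472 / 264,600 ≈ 519421.59 s → 519,421 seconds.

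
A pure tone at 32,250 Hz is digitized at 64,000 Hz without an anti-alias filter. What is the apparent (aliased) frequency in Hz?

Nyquist = 64,000/2 = 32,000 Hz; 32,250 Hz exceeds it.
Alias = |32,250 − 1×64,000| = |32,250 − 64,000| = 31,750 Hz.

31,750 Hz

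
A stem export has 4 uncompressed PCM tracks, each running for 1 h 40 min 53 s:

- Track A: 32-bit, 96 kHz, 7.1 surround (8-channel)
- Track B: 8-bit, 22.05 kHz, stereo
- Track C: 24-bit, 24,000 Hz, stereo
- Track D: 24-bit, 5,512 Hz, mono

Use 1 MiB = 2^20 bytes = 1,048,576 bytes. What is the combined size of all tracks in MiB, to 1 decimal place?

1 h 40 min 53 s = 6,053 s.
Track A: 96,000 × 6,053 × 4 × 8 = 18,594,816,000 bytes.
Track B: 22,050 × 6,053 × 1 × 2 = 266,937,300 bytes.
Track C: 24,000 × 6,053 × 3 × 2 = 871,632,000 bytes.
Track D: 5,512 × 6,053 × 3 × 1 = 100,092,408 bytes.
Total = 19,833,477,708 bytes = 18914.7 MiB.

18914.7 MiB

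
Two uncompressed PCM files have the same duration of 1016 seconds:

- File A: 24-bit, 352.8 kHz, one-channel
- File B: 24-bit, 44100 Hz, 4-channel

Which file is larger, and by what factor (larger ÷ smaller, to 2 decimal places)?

File A, by a factor of 2.00

File A: 352,800 × 3 × 1 = 1,058,400 bytes/s.
File B: 44,100 × 3 × 4 = 529,200 bytes/s.
File A is larger; ratio = 1,075,334,400 / 537,667,200 = 2.00.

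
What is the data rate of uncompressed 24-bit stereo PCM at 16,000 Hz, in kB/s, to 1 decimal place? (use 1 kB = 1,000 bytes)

96.0 kB/s

Bit rate = 16,000 × 24 × 2 = 768,000 bits/s.
768,000 / 8 = 96,000 B/s = 96.0 kB/s.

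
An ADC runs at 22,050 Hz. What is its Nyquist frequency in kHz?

11.025 kHz

Nyquist frequency = sample rate / 2 = 22,050 / 2 = 11.025 kHz.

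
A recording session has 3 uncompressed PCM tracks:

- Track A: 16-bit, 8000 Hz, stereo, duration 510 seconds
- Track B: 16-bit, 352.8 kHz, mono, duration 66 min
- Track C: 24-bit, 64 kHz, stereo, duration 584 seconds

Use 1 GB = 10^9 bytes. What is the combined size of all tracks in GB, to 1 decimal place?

Track A: 8,000 × 510 × 2 × 2 = 16,320,000 bytes.
Track B: 66 min = 3,960 s; 352,800 × 3,960 × 2 × 1 = 2,794,176,000 bytes.
Track C: 64,000 × 584 × 3 × 2 = 224,256,000 bytes.
Total = 3,034,752,000 bytes = 3.0 GB.

3.0 GB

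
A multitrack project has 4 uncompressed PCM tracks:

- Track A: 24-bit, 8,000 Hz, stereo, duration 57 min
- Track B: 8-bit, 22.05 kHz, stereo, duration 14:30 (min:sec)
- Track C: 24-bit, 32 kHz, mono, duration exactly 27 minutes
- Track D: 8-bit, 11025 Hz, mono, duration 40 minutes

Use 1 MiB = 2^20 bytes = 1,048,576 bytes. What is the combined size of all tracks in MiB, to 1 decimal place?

Track A: 57 min = 3,420 s; 8,000 × 3,420 × 3 × 2 = 164,160,000 bytes.
Track B: 14:30 (min:sec) = 870 s; 22,050 × 870 × 1 × 2 = 38,367,000 bytes.
Track C: exactly 27 minutes = 1,620 s; 32,000 × 1,620 × 3 × 1 = 155,520,000 bytes.
Track D: 40 minutes = 2,400 s; 11,025 × 2,400 × 1 × 1 = 26,460,000 bytes.
Total = 384,507,000 bytes = 366.7 MiB.

366.7 MiB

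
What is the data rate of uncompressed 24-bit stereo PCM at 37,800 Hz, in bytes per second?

Bit rate = 37,800 × 24 × 2 = 1,814,400 bits/s.
1,814,400 / 8 = 226,800 bytes/s.

226,800 bytes/s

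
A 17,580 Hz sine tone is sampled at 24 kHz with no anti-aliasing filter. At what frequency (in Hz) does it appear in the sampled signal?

Nyquist = 24,000/2 = 12,000 Hz; 17,580 Hz exceeds it.
Alias = |17,580 − 1×24,000| = |17,580 − 24,000| = 6,420 Hz.

6,420 Hz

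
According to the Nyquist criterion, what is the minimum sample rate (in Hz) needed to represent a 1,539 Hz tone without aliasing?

Minimum sample rate = 2 × 1,539 Hz = 3,078 Hz.

3,078 Hz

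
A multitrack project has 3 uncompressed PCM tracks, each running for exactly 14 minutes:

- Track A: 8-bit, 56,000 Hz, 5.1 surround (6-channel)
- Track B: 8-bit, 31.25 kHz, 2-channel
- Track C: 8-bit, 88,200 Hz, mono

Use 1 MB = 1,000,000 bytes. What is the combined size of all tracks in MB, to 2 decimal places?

408.83 MB

exactly 14 minutes = 840 s.
Track A: 56,000 × 840 × 1 × 6 = 282,240,000 bytes.
Track B: 31,250 × 840 × 1 × 2 = 52,500,000 bytes.
Track C: 88,200 × 840 × 1 × 1 = 74,088,000 bytes.
Total = 408,828,000 bytes = 408.83 MB.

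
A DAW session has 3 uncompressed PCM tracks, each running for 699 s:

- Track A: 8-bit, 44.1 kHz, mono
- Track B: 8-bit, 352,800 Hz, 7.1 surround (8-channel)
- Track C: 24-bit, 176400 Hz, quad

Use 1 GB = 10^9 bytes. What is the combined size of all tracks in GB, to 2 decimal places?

3.48 GB

Track A: 44,100 × 699 × 1 × 1 = 30,825,900 bytes.
Track B: 352,800 × 699 × 1 × 8 = 1,972,857,600 bytes.
Track C: 176,400 × 699 × 3 × 4 = 1,479,643,200 bytes.
Total = 3,483,326,700 bytes = 3.48 GB.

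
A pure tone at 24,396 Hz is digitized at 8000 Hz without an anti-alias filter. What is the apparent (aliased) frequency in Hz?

396 Hz

Nyquist = 8,000/2 = 4,000 Hz; 24,396 Hz exceeds it.
Alias = |24,396 − 3×8,000| = |24,396 − 24,000| = 396 Hz.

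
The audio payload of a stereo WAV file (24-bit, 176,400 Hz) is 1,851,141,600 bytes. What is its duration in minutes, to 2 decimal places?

29.15 minutes

Byte rate = 176,400 × 3 × 2 = 1,058,400 bytes/s.
Duration = 1,851,141,600 / 1,058,400 = 1,749 s.
1,749 s / 60 = 29.15 minutes.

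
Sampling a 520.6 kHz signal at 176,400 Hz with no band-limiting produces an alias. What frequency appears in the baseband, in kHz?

Nyquist = 176,400/2 = 88,200 Hz; 520,600 Hz exceeds it.
Alias = |520,600 − 3×176,400| = |520,600 − 529,200| = 8,600 Hz = 8.6 kHz.

8.6 kHz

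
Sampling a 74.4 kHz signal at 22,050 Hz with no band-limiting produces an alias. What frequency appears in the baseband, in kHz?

Nyquist = 22,050/2 = 11,025 Hz; 74,400 Hz exceeds it.
Alias = |74,400 − 3×22,050| = |74,400 − 66,150| = 8,250 Hz = 8.25 kHz.

8.25 kHz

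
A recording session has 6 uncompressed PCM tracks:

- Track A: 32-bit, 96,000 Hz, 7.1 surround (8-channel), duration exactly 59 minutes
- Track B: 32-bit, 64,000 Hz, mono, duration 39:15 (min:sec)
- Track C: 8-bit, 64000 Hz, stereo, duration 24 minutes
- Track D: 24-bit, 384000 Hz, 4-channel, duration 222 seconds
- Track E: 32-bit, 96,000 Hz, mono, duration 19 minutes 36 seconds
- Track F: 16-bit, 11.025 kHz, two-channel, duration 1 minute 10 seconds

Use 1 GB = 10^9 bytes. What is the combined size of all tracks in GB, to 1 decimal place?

13.1 GB

Track A: exactly 59 minutes = 3,540 s; 96,000 × 3,540 × 4 × 8 = 10,874,880,000 bytes.
Track B: 39:15 (min:sec) = 2,355 s; 64,000 × 2,355 × 4 × 1 = 602,880,000 bytes.
Track C: 24 minutes = 1,440 s; 64,000 × 1,440 × 1 × 2 = 184,320,000 bytes.
Track D: 384,000 × 222 × 3 × 4 = 1,022,976,000 bytes.
Track E: 19 minutes 36 seconds = 1,176 s; 96,000 × 1,176 × 4 × 1 = 451,584,000 bytes.
Track F: 1 minute 10 seconds = 70 s; 11,025 × 70 × 2 × 2 = 3,087,000 bytes.
Total = 13,139,727,000 bytes = 13.1 GB.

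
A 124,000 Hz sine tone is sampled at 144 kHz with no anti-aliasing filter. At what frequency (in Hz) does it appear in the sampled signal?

Nyquist = 144,000/2 = 72,000 Hz; 124,000 Hz exceeds it.
Alias = |124,000 − 1×144,000| = |124,000 − 144,000| = 20,000 Hz.

20,000 Hz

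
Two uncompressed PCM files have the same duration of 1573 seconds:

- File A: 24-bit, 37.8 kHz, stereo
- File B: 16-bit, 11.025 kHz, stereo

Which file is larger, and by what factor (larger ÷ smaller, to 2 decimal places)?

File A, by a factor of 5.14

File A: 37,800 × 3 × 2 = 226,800 bytes/s.
File B: 11,025 × 2 × 2 = 44,100 bytes/s.
File A is larger; ratio = 356,756,400 / 69,369,300 = 5.14.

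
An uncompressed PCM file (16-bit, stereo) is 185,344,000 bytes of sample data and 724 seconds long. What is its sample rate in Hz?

64,000 Hz

Bytes = sample_rate × seconds × bytes_per_sample × channels.
sample_rate = 185,344,000 / (724 × 2 × 2) = 185,344,000 / 2,896 = 64,000 Hz.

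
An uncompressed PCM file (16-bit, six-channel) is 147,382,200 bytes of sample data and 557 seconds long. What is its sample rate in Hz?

22,050 Hz

Bytes = sample_rate × seconds × bytes_per_sample × channels.
sample_rate = 147,382,200 / (557 × 2 × 6) = 147,382,200 / 6,684 = 22,050 Hz.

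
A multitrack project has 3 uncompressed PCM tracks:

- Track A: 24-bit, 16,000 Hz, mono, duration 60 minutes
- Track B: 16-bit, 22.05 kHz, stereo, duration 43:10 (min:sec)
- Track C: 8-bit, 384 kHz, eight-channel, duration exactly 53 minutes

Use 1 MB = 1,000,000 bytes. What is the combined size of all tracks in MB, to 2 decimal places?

Track A: 60 minutes = 3,600 s; 16,000 × 3,600 × 3 × 1 = 172,800,000 bytes.
Track B: 43:10 (min:sec) = 2,590 s; 22,050 × 2,590 × 2 × 2 = 228,438,000 bytes.
Track C: exactly 53 minutes = 3,180 s; 384,000 × 3,180 × 1 × 8 = 9,768,960,000 bytes.
Total = 10,170,198,000 bytes = 10170.20 MB.

10170.20 MB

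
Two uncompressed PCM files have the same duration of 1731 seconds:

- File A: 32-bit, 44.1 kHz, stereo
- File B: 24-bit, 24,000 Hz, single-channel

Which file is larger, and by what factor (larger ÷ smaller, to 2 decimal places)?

File A, by a factor of 4.90

File A: 44,100 × 4 × 2 = 352,800 bytes/s.
File B: 24,000 × 3 × 1 = 72,000 bytes/s.
File A is larger; ratio = 610,696,800 / 124,632,000 = 4.90.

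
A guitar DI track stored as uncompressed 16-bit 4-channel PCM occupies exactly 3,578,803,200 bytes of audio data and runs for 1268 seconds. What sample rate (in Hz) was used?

352,800 Hz

Bytes = sample_rate × seconds × bytes_per_sample × channels.
sample_rate = 3,578,803,200 / (1,268 × 2 × 4) = 3,578,803,200 / 10,144 = 352,800 Hz.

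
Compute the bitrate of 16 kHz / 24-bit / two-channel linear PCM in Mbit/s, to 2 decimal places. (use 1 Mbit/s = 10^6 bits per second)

Bit rate = 16,000 × 24 × 2 = 768,000 bits/s.
= 0.77 Mbit/s.

0.77 Mbit/s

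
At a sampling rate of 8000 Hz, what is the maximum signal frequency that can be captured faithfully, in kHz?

4 kHz

Nyquist frequency = sample rate / 2 = 8,000 / 2 = 4 kHz.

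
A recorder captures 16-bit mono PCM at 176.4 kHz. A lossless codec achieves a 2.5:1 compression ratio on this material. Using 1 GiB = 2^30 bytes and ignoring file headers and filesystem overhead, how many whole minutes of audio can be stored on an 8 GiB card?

Uncompressed byte rate = 176,400 × 2 × 1 = 352,800 bytes/s.
After 2.5:1 compression, effective rate ≈ 141120 bytes/s.
Capacity = 8 × 1,073,741,824 = 8,589,934,592 bytes.
8,589,934,592 / effective rate ≈ 60869.72 s → 1,014 minutes.

1,014 minutes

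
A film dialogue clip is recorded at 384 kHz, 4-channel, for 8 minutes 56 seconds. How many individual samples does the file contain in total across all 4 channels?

823,296,000 samples

8 minutes 56 seconds = 536 s.
384,000 × 536 s × 4 ch = 823,296,000 samples.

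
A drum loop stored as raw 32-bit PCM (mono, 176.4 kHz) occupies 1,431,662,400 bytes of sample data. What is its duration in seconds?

2,029 seconds

Byte rate = 176,400 × 4 × 1 = 705,600 bytes/s.
Duration = 1,431,662,400 / 705,600 = 2,029 s.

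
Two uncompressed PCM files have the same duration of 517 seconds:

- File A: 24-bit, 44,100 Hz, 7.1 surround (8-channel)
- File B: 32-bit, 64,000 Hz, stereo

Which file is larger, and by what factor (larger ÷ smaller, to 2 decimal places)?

File A, by a factor of 2.07

File A: 44,100 × 3 × 8 = 1,058,400 bytes/s.
File B: 64,000 × 4 × 2 = 512,000 bytes/s.
File A is larger; ratio = 547,192,800 / 264,704,000 = 2.07.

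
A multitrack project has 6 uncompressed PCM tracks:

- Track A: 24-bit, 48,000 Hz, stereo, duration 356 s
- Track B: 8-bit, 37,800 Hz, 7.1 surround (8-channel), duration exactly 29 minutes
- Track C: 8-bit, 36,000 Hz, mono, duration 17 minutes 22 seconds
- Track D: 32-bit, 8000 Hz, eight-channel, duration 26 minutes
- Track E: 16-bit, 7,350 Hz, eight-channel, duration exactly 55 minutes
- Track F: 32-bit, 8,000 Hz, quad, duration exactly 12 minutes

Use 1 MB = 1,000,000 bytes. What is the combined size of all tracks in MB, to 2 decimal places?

1545.82 MB

Track A: 48,000 × 356 × 3 × 2 = 102,528,000 bytes.
Track B: exactly 29 minutes = 1,740 s; 37,800 × 1,740 × 1 × 8 = 526,176,000 bytes.
Track C: 17 minutes 22 seconds = 1,042 s; 36,000 × 1,042 × 1 × 1 = 37,512,000 bytes.
Track D: 26 minutes = 1,560 s; 8,000 × 1,560 × 4 × 8 = 399,360,000 bytes.
Track E: exactly 55 minutes = 3,300 s; 7,350 × 3,300 × 2 × 8 = 388,080,000 bytes.
Track F: exactly 12 minutes = 720 s; 8,000 × 720 × 4 × 4 = 92,160,000 bytes.
Total = 1,545,816,000 bytes = 1545.82 MB.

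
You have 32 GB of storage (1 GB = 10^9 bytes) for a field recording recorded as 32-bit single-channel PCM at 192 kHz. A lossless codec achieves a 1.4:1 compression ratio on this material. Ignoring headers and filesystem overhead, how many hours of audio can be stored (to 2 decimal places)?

16.20 hours

Uncompressed byte rate = 192,000 × 4 × 1 = 768,000 bytes/s.
After 1.4:1 compression, effective rate ≈ 548571.43 bytes/s.
Capacity = 32 × 1,000,000,000 = 32,000,000,000 bytes.
32,000,000,000 / effective rate ≈ 58333.33 s → 16.20 hours.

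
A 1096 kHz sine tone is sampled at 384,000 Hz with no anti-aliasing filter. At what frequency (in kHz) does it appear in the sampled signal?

56 kHz

Nyquist = 384,000/2 = 192,000 Hz; 1,096,000 Hz exceeds it.
Alias = |1,096,000 − 3×384,000| = |1,096,000 − 1,152,000| = 56,000 Hz = 56 kHz.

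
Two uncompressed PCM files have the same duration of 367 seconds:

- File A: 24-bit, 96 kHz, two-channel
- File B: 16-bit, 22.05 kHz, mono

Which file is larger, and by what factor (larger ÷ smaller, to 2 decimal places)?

File A: 96,000 × 3 × 2 = 576,000 bytes/s.
File B: 22,050 × 2 × 1 = 44,100 bytes/s.
File A is larger; ratio = 211,392,000 / 16,184,700 = 13.06.

File A, by a factor of 13.06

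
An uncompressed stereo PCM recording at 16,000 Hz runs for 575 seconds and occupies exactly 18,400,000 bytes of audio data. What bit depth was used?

Bytes per sample = 18,400,000 / (16,000 × 575 × 2) = 18,400,000 / 18,400,000 = 1.
Bit depth = 1 × 8 = 8 bits.

8 bits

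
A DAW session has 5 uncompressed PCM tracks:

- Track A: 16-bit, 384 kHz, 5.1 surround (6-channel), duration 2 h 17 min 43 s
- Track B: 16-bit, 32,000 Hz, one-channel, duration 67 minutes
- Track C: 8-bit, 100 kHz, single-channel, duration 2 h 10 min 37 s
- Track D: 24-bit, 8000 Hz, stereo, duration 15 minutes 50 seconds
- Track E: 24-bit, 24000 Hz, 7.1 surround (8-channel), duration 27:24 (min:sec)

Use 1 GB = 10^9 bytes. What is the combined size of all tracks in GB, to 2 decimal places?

Track A: 2 h 17 min 43 s = 8,263 s; 384,000 × 8,263 × 2 × 6 = 38,075,904,000 bytes.
Track B: 67 minutes = 4,020 s; 32,000 × 4,020 × 2 × 1 = 257,280,000 bytes.
Track C: 2 h 10 min 37 s = 7,837 s; 100,000 × 7,837 × 1 × 1 = 783,700,000 bytes.
Track D: 15 minutes 50 seconds = 950 s; 8,000 × 950 × 3 × 2 = 45,600,000 bytes.
Track E: 27:24 (min:sec) = 1,644 s; 24,000 × 1,644 × 3 × 8 = 946,944,000 bytes.
Total = 40,109,428,000 bytes = 40.11 GB.

40.11 GB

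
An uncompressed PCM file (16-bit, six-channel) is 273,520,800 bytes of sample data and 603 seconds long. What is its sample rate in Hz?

37,800 Hz

Bytes = sample_rate × seconds × bytes_per_sample × channels.
sample_rate = 273,520,800 / (603 × 2 × 6) = 273,520,800 / 7,236 = 37,800 Hz.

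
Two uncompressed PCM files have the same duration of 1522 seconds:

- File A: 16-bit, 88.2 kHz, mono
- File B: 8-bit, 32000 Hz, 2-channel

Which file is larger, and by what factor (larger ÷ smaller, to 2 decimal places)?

File A, by a factor of 2.76

File A: 88,200 × 2 × 1 = 176,400 bytes/s.
File B: 32,000 × 1 × 2 = 64,000 bytes/s.
File A is larger; ratio = 268,480,800 / 97,408,000 = 2.76.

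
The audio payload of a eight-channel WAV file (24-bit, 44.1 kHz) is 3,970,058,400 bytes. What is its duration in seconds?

3,751 seconds

Byte rate = 44,100 × 3 × 8 = 1,058,400 bytes/s.
Duration = 3,970,058,400 / 1,058,400 = 3,751 s.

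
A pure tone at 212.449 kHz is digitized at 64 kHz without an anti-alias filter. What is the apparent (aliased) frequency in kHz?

20.449 kHz

Nyquist = 64,000/2 = 32,000 Hz; 212,449 Hz exceeds it.
Alias = |212,449 − 3×64,000| = |212,449 − 192,000| = 20,449 Hz = 20.449 kHz.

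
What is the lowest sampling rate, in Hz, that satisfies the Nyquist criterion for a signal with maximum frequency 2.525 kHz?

Minimum sample rate = 2 × 2,525 Hz = 5,050 Hz.

5,050 Hz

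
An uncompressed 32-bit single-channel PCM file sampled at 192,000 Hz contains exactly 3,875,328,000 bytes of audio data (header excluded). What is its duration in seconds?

Byte rate = 192,000 × 4 × 1 = 768,000 bytes/s.
Duration = 3,875,328,000 / 768,000 = 5,046 s.

5,046 seconds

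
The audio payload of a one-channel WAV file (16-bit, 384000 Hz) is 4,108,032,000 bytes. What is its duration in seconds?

Byte rate = 384,000 × 2 × 1 = 768,000 bytes/s.
Duration = 4,108,032,000 / 768,000 = 5,349 s.

5,349 seconds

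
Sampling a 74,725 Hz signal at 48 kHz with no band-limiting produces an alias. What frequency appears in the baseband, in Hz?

Nyquist = 48,000/2 = 24,000 Hz; 74,725 Hz exceeds it.
Alias = |74,725 − 2×48,000| = |74,725 − 96,000| = 21,275 Hz.

21,275 Hz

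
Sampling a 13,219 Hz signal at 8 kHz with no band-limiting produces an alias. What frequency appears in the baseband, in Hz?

2,781 Hz

Nyquist = 8,000/2 = 4,000 Hz; 13,219 Hz exceeds it.
Alias = |13,219 − 2×8,000| = |13,219 − 16,000| = 2,781 Hz.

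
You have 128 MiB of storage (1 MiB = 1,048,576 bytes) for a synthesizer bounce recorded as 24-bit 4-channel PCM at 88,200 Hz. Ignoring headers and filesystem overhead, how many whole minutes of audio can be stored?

Uncompressed byte rate = 88,200 × 3 × 4 = 1,058,400 bytes/s.
Capacity = 128 × 1,048,576 = 134,217,728 bytes.
134,217,728 / 1,058,400 ≈ 126.81 s → 2 minutes.

2 minutes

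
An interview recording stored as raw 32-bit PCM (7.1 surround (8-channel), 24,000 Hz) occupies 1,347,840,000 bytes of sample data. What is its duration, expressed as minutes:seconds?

29:15

Byte rate = 24,000 × 4 × 8 = 768,000 bytes/s.
Duration = 1,347,840,000 / 768,000 = 1,755 s.
1,755 s = 29:15.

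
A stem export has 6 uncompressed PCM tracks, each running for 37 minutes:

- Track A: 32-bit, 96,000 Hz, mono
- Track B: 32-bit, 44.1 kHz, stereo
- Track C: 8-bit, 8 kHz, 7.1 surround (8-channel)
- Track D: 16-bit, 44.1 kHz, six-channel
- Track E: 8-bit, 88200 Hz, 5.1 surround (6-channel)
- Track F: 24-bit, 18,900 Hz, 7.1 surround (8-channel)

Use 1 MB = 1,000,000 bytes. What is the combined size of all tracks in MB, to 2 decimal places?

37 minutes = 2,220 s.
Track A: 96,000 × 2,220 × 4 × 1 = 852,480,000 bytes.
Track B: 44,100 × 2,220 × 4 × 2 = 783,216,000 bytes.
Track C: 8,000 × 2,220 × 1 × 8 = 142,080,000 bytes.
Track D: 44,100 × 2,220 × 2 × 6 = 1,174,824,000 bytes.
Track E: 88,200 × 2,220 × 1 × 6 = 1,174,824,000 bytes.
Track F: 18,900 × 2,220 × 3 × 8 = 1,006,992,000 bytes.
Total = 5,134,416,000 bytes = 5134.42 MB.

5134.42 MB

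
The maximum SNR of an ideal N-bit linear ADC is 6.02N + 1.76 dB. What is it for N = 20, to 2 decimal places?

6.02 × 20 + 1.76 = 122.16 dB.

122.16 dB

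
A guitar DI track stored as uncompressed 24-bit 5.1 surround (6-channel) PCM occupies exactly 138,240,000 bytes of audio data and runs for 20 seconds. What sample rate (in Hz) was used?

384,000 Hz

Bytes = sample_rate × seconds × bytes_per_sample × channels.
sample_rate = 138,240,000 / (20 × 3 × 6) = 138,240,000 / 360 = 384,000 Hz.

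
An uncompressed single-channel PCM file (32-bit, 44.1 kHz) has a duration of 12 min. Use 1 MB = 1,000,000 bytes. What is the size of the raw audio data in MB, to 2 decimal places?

127.01 MB

Duration = 12 min = 720 s.
Bytes = 44,100 samples/s × 720 s × 4 bytes/sample × 1 ch = 127,008,000 bytes.
127,008,000 / 1,000,000 = 127.01 MB.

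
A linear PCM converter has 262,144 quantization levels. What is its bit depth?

18 bits

log2(262,144) = 18.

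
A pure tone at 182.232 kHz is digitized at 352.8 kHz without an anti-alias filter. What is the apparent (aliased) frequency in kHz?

Nyquist = 352,800/2 = 176,400 Hz; 182,232 Hz exceeds it.
Alias = |182,232 − 1×352,800| = |182,232 − 352,800| = 170,568 Hz = 170.568 kHz.

170.568 kHz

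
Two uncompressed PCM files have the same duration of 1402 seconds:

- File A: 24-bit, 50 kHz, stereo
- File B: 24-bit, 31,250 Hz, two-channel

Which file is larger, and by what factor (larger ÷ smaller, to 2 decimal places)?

File A: 50,000 × 3 × 2 = 300,000 bytes/s.
File B: 31,250 × 3 × 2 = 187,500 bytes/s.
File A is larger; ratio = 420,600,000 / 262,875,000 = 1.60.

File A, by a factor of 1.60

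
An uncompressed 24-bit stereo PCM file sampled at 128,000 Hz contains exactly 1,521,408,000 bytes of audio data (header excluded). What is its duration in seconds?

Byte rate = 128,000 × 3 × 2 = 768,000 bytes/s.
Duration = 1,521,408,000 / 768,000 = 1,981 s.

1,981 seconds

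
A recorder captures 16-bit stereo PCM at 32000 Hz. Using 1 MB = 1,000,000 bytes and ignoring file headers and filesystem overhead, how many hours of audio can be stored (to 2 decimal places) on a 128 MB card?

Uncompressed byte rate = 32,000 × 2 × 2 = 128,000 bytes/s.
Capacity = 128 × 1,000,000 = 128,000,000 bytes.
128,000,000 / 128,000 ≈ 1000 s → 0.28 hours.

0.28 hours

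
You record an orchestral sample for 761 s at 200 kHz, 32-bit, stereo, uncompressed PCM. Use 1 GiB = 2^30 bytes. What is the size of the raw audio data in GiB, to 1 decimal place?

Bytes = 200,000 samples/s × 761 s × 4 bytes/sample × 2 ch = 1,217,600,000 bytes.
1,217,600,000 / 1,073,741,824 = 1.1 GiB.

1.1 GiB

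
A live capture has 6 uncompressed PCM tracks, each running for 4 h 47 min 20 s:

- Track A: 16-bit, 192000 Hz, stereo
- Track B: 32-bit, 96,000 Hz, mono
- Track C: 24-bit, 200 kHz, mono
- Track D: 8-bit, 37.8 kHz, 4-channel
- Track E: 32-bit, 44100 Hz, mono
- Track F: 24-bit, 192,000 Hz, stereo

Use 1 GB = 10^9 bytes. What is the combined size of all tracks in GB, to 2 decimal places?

55.71 GB

4 h 47 min 20 s = 17,240 s.
Track A: 192,000 × 17,240 × 2 × 2 = 13,240,320,000 bytes.
Track B: 96,000 × 17,240 × 4 × 1 = 6,620,160,000 bytes.
Track C: 200,000 × 17,240 × 3 × 1 = 10,344,000,000 bytes.
Track D: 37,800 × 17,240 × 1 × 4 = 2,606,688,000 bytes.
Track E: 44,100 × 17,240 × 4 × 1 = 3,041,136,000 bytes.
Track F: 192,000 × 17,240 × 3 × 2 = 19,860,480,000 bytes.
Total = 55,712,784,000 bytes = 55.71 GB.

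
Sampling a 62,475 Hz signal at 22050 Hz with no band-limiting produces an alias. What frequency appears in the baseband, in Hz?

Nyquist = 22,050/2 = 11,025 Hz; 62,475 Hz exceeds it.
Alias = |62,475 − 3×22,050| = |62,475 − 66,150| = 3,675 Hz.

3,675 Hz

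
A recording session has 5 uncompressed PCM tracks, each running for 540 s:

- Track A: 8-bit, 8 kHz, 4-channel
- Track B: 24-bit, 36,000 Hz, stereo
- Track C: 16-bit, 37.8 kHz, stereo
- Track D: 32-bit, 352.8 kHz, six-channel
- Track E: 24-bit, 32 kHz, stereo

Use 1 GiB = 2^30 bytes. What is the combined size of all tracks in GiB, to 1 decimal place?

Track A: 8,000 × 540 × 1 × 4 = 17,280,000 bytes.
Track B: 36,000 × 540 × 3 × 2 = 116,640,000 bytes.
Track C: 37,800 × 540 × 2 × 2 = 81,648,000 bytes.
Track D: 352,800 × 540 × 4 × 6 = 4,572,288,000 bytes.
Track E: 32,000 × 540 × 3 × 2 = 103,680,000 bytes.
Total = 4,891,536,000 bytes = 4.6 GiB.

4.6 GiB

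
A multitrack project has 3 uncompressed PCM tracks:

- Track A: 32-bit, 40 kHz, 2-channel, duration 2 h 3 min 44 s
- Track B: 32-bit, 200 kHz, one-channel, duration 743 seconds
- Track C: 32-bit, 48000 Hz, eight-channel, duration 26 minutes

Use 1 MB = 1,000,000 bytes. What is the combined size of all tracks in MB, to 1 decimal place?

5366.2 MB

Track A: 2 h 3 min 44 s = 7,424 s; 40,000 × 7,424 × 4 × 2 = 2,375,680,000 bytes.
Track B: 200,000 × 743 × 4 × 1 = 594,400,000 bytes.
Track C: 26 minutes = 1,560 s; 48,000 × 1,560 × 4 × 8 = 2,396,160,000 bytes.
Total = 5,366,240,000 bytes = 5366.2 MB.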